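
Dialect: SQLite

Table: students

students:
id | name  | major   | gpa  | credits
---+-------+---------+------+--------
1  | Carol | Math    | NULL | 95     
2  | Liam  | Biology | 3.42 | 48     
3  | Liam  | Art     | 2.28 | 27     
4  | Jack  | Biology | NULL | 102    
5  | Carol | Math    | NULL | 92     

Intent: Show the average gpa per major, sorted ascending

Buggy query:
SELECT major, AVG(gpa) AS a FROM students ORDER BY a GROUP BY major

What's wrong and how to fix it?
Bug: ORDER BY appears before GROUP BY; SQL clause order requires GROUP BY first

Fix: Move ORDER BY to the end, after GROUP BY

Corrected query:
SELECT major, AVG(gpa) AS a FROM students GROUP BY major ORDER BY a

Result:
major   | a   
--------+-----
Math    | NULL
Art     | 2.28
Biology | 3.42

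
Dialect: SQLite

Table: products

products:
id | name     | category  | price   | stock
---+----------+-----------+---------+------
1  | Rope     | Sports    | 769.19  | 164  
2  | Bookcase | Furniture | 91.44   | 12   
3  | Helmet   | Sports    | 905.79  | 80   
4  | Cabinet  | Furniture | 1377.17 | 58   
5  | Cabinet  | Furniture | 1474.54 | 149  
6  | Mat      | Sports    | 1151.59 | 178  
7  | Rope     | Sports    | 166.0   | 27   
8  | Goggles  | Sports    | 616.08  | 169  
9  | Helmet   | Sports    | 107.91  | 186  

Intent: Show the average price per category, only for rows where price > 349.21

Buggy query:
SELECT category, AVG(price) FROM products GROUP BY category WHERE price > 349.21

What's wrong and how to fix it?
Bug: WHERE cannot follow GROUP BY

Fix: Move the WHERE clause before GROUP BY

Corrected query:
SELECT category, AVG(price) FROM products WHERE price > 349.21 GROUP BY category

Result:
category  | AVG(price)
----------+-----------
Furniture | 1425.855  
Sports    | 860.6625  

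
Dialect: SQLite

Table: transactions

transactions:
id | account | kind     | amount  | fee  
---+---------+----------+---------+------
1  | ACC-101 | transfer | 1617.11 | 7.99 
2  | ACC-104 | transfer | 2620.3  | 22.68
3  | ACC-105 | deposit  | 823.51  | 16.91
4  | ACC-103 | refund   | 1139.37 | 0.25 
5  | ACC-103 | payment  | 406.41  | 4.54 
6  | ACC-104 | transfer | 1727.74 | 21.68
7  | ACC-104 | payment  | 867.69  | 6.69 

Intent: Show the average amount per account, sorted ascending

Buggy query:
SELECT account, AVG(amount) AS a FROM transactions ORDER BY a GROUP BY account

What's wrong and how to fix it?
Bug: ORDER BY appears before GROUP BY; SQL clause order requires GROUP BY first

Fix: Reorder: SELECT … FROM … GROUP BY … ORDER BY …

Corrected query:
SELECT account, AVG(amount) AS a FROM transactions GROUP BY account ORDER BY a

Result:
account | a          
--------+------------
ACC-103 | 772.89     
ACC-105 | 823.51     
ACC-101 | 1617.11    
ACC-104 | 1738.576667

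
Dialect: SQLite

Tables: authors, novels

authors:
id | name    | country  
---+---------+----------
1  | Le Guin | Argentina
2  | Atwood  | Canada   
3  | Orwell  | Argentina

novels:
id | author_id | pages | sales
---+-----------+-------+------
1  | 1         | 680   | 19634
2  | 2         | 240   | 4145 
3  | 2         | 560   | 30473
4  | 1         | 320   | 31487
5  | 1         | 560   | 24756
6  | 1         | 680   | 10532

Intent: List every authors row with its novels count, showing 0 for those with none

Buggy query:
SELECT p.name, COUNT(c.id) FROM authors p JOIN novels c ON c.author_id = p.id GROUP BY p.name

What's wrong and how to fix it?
Bug: INNER JOIN drops authors rows that have no matching novels rows

Fix: Switch to LEFT JOIN to retain unmatched parent rows

Corrected query:
SELECT p.name, COUNT(c.id) FROM authors p LEFT JOIN novels c ON c.author_id = p.id GROUP BY p.name

Result:
name    | COUNT(c.id)
--------+------------
Atwood  | 2          
Le Guin | 4          
Orwell  | 0          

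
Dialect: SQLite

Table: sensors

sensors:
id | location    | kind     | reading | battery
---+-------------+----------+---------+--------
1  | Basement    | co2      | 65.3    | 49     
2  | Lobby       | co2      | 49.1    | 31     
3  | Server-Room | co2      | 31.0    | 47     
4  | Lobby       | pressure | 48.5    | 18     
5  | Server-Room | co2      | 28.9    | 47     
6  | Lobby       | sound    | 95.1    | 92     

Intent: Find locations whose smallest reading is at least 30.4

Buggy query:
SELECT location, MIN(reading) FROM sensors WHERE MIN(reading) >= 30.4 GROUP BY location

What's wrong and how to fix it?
Bug: Aggregates like MIN are computed per group after WHERE runs

Fix: Replace WHERE with HAVING after the GROUP BY

Corrected query:
SELECT location, MIN(reading) FROM sensors GROUP BY location HAVING MIN(reading) >= 30.4

Result:
location | MIN(reading)
---------+-------------
Basement | 65.3        
Lobby    | 48.5        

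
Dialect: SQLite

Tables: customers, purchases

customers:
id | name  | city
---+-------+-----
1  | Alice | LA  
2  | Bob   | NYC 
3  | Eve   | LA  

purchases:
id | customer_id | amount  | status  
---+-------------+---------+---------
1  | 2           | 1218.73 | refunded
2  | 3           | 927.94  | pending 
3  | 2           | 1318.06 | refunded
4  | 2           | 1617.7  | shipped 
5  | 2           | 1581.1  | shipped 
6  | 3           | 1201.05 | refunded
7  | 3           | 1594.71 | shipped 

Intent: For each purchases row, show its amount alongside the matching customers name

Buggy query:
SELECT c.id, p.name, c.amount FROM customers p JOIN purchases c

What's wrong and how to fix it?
Bug: Missing join condition: each purchases row is matched to all customers rows instead of just its own

Fix: Specify the join condition linking the foreign key to the parent id

Corrected query:
SELECT c.id, p.name, c.amount FROM customers p JOIN purchases c ON c.customer_id = p.id

Result:
id | name | amount 
---+------+--------
1  | Bob  | 1218.73
2  | Eve  | 927.94 
3  | Bob  | 1318.06
4  | Bob  | 1617.7 
5  | Bob  | 1581.1 
6  | Eve  | 1201.05
7  | Eve  | 1594.71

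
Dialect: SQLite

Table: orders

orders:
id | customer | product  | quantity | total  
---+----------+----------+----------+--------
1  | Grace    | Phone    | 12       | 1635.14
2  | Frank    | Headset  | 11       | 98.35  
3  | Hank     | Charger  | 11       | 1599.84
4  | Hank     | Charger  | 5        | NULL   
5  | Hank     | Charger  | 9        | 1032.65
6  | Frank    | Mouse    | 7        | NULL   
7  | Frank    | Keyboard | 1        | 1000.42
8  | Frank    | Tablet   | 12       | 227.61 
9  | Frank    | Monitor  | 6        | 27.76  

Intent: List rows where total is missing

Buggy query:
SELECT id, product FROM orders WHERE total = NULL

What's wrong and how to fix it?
Bug: Comparing to NULL with '=' never matches; NULL = NULL is unknown, not true

Fix: Use IS NULL to test for NULL

Corrected query:
SELECT id, product FROM orders WHERE total IS NULL

Result:
id | product
---+--------
4  | Charger
6  | Mouse  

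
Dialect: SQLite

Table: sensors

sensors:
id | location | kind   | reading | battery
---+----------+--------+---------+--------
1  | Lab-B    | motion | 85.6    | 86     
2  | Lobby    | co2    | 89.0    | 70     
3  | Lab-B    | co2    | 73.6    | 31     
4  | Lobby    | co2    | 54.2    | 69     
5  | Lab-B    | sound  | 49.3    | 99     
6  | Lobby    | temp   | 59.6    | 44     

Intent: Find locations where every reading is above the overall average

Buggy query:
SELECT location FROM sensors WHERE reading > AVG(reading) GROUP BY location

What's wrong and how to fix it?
Bug: WHERE evaluates per row before aggregation, so AVG() is unavailable

Fix: Compute the overall average in a scalar subquery and compare each group's MIN against it in HAVING

Corrected query:
SELECT location FROM sensors GROUP BY location HAVING MIN(reading) > (SELECT AVG(reading) FROM sensors)

Result:
(no rows)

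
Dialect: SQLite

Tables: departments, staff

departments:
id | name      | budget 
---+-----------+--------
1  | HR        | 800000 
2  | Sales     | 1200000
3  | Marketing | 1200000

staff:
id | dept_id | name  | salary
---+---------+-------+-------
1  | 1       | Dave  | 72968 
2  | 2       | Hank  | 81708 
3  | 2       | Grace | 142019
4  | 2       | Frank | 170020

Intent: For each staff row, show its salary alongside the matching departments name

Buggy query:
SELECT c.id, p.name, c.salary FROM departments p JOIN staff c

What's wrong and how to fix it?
Bug: JOIN with no ON clause produces a cartesian product; every staff row pairs with every departments row

Fix: Specify the join condition linking the foreign key to the parent id

Corrected query:
SELECT c.id, p.name, c.salary FROM departments p JOIN staff c ON c.dept_id = p.id

Result:
id | name  | salary
---+-------+-------
1  | HR    | 72968 
2  | Sales | 81708 
3  | Sales | 142019
4  | Sales | 170020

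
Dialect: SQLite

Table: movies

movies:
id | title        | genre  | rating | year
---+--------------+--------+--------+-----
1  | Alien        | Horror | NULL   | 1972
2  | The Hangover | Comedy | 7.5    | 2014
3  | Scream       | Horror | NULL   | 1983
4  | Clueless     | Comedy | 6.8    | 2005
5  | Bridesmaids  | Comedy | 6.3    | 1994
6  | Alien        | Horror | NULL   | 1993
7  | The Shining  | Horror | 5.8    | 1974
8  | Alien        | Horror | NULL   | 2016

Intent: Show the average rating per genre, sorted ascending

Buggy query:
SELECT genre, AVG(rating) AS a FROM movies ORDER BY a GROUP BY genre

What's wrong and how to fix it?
Bug: GROUP BY must precede ORDER BY

Fix: Reorder: SELECT … FROM … GROUP BY … ORDER BY …

Corrected query:
SELECT genre, AVG(rating) AS a FROM movies GROUP BY genre ORDER BY a

Result:
genre  | a       
-------+---------
Horror | 5.8     
Comedy | 6.866667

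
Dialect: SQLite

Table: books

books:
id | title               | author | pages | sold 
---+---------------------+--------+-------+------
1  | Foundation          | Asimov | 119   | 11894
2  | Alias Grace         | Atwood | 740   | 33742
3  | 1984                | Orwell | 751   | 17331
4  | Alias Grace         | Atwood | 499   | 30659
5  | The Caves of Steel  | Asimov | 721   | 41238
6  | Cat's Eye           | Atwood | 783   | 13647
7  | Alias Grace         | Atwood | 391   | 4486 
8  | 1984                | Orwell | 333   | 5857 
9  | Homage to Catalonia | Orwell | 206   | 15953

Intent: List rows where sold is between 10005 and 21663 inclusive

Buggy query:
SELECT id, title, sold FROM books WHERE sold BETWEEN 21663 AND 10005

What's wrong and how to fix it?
Bug: The bounds are reversed; BETWEEN a AND b requires a <= b to match anything

Fix: Swap the bounds so the smaller value comes first

Corrected query:
SELECT id, title, sold FROM books WHERE sold BETWEEN 10005 AND 21663

Result:
id | title               | sold 
---+---------------------+------
1  | Foundation          | 11894
3  | 1984                | 17331
6  | Cat's Eye           | 13647
9  | Homage to Catalonia | 15953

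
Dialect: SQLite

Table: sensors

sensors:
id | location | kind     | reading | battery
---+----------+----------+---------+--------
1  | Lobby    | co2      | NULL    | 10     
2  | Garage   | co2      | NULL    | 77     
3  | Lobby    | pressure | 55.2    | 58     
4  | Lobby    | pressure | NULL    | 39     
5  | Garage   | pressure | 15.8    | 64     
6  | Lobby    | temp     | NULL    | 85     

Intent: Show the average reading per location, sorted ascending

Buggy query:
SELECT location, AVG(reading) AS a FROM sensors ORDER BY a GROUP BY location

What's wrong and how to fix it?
Bug: GROUP BY must precede ORDER BY

Fix: Move ORDER BY to the end, after GROUP BY

Corrected query:
SELECT location, AVG(reading) AS a FROM sensors GROUP BY location ORDER BY a

Result:
location | a   
---------+-----
Garage   | 15.8
Lobby    | 55.2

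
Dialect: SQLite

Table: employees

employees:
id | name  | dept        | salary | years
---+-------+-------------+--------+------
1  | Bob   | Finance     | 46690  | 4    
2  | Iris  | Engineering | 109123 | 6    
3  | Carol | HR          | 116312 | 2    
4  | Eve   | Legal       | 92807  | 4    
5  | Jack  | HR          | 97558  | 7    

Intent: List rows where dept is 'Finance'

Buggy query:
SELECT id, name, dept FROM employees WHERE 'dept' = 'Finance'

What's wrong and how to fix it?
Bug: Single quotes denote string literals in SQL; the column name is being compared as a constant string

Fix: Remove the quotes around the column name (or use double quotes for an identifier)

Corrected query:
SELECT id, name, dept FROM employees WHERE dept = 'Finance'

Result:
id | name | dept   
---+------+--------
1  | Bob  | Finance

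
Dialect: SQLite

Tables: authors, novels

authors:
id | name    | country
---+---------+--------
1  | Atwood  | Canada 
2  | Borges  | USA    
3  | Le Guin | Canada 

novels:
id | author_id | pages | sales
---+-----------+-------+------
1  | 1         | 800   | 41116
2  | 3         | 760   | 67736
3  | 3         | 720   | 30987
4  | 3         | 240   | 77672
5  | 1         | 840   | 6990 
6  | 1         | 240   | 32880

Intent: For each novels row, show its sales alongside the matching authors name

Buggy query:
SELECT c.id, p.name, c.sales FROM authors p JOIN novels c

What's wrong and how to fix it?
Bug: Missing join condition: each novels row is matched to all authors rows instead of just its own

Fix: Add ON c.author_id = p.id to the JOIN

Corrected query:
SELECT c.id, p.name, c.sales FROM authors p JOIN novels c ON c.author_id = p.id

Result:
id | name    | sales
---+---------+------
1  | Atwood  | 41116
2  | Le Guin | 67736
3  | Le Guin | 30987
4  | Le Guin | 77672
5  | Atwood  | 6990 
6  | Atwood  | 32880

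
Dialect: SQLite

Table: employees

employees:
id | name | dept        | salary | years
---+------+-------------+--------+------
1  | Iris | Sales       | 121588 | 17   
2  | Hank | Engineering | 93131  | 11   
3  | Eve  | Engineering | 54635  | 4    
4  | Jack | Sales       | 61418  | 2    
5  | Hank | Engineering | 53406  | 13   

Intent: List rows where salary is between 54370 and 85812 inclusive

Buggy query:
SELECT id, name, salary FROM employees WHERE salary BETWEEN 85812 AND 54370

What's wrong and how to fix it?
Bug: BETWEEN expects the lower bound first; with 85812 AND 54370 the range is empty

Fix: Write BETWEEN 54370 AND 85812

Corrected query:
SELECT id, name, salary FROM employees WHERE salary BETWEEN 54370 AND 85812

Result:
id | name | salary
---+------+-------
3  | Eve  | 54635 
4  | Jack | 61418 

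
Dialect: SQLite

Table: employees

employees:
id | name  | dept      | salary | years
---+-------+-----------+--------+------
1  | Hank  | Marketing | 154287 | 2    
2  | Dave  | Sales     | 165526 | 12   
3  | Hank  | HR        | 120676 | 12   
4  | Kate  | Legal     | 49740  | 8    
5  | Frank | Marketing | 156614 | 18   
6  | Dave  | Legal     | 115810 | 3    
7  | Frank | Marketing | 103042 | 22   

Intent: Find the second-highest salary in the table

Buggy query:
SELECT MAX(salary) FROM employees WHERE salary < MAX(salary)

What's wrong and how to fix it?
Bug: MAX(salary) on the right of the comparison is an aggregate-in-WHERE error

Fix: Put the inner MAX in a scalar subquery

Corrected query:
SELECT MAX(salary) FROM employees WHERE salary < (SELECT MAX(salary) FROM employees)

Result:
MAX(salary)
-----------
156614     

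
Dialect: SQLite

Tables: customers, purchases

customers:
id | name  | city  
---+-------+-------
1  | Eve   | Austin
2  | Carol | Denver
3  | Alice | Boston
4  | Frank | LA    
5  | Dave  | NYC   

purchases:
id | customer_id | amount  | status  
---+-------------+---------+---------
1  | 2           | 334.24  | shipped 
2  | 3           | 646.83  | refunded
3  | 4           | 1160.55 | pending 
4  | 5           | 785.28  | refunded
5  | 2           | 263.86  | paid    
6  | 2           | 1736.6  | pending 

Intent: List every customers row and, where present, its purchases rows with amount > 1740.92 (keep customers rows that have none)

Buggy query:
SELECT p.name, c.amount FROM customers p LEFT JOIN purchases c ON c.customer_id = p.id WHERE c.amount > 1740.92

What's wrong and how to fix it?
Bug: Filtering c.amount in WHERE discards the NULL rows produced by LEFT JOIN, turning it into an inner join

Fix: Move the right-table condition into the ON clause so unmatched parents are kept

Corrected query:
SELECT p.name, c.amount FROM customers p LEFT JOIN purchases c ON c.customer_id = p.id AND c.amount > 1740.92

Result:
name  | amount
------+-------
Eve   | NULL  
Carol | NULL  
Alice | NULL  
Frank | NULL  
Dave  | NULL  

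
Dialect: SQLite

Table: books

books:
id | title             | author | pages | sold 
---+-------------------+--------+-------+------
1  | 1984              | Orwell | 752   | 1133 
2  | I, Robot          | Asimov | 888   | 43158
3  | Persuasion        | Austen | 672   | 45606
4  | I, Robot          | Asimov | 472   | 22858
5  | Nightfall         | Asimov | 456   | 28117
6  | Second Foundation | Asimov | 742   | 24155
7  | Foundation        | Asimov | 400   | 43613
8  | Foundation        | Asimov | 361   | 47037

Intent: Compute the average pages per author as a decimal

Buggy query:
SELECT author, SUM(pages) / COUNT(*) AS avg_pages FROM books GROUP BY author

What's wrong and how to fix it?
Bug: SUM(pages) and COUNT(*) are both integers; the division truncates the fractional part

Fix: Multiply by 1.0 (or CAST to REAL) to force floating-point division

Corrected query:
SELECT author, SUM(pages) * 1.0 / COUNT(*) AS avg_pages FROM books GROUP BY author

Result:
author | avg_pages 
-------+-----------
Asimov | 553.166667
Austen | 672       
Orwell | 752       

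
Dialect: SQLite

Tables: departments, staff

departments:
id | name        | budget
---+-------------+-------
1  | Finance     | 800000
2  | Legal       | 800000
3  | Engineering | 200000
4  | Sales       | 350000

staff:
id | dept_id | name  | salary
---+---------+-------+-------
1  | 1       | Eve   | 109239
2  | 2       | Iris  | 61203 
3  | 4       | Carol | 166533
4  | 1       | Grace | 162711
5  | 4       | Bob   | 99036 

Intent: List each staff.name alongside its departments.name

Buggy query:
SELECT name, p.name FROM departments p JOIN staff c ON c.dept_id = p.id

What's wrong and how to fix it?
Bug: 'name' exists in both joined tables, so the database can't tell which one is meant

Fix: Qualify the column with its table alias (c.name)

Corrected query:
SELECT c.name, p.name FROM departments p JOIN staff c ON c.dept_id = p.id

Result:
name  | name   
------+--------
Eve   | Finance
Iris  | Legal  
Carol | Sales  
Grace | Finance
Bob   | Sales  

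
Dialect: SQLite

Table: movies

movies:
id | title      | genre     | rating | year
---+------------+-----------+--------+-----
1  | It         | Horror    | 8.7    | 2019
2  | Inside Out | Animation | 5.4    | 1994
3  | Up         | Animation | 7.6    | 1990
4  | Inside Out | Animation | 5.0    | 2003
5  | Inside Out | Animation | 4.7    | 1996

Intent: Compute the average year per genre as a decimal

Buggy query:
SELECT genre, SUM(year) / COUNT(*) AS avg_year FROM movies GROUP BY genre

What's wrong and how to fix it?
Bug: Both operands are integers, so '/' performs integer division and truncates

Fix: Cast one side to REAL so the division keeps the fractional part

Corrected query:
SELECT genre, SUM(year) * 1.0 / COUNT(*) AS avg_year FROM movies GROUP BY genre

Result:
genre     | avg_year
----------+---------
Animation | 1995.75 
Horror    | 2019    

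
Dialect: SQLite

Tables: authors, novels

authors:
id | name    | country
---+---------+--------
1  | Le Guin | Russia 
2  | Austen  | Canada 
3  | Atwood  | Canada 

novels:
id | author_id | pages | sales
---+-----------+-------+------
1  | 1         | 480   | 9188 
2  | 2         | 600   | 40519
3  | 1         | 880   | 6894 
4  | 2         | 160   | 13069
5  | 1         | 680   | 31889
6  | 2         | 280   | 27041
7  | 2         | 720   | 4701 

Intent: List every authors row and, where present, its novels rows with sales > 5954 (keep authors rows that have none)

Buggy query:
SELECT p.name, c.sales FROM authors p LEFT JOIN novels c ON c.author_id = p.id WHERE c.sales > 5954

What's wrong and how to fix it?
Bug: A WHERE condition on the right-hand table after LEFT JOIN drops unmatched parents

Fix: Move the right-table condition into the ON clause so unmatched parents are kept

Corrected query:
SELECT p.name, c.sales FROM authors p LEFT JOIN novels c ON c.author_id = p.id AND c.sales > 5954

Result:
name    | sales
--------+------
Le Guin | 6894 
Le Guin | 9188 
Le Guin | 31889
Austen  | 13069
Austen  | 27041
Austen  | 40519
Atwood  | NULL 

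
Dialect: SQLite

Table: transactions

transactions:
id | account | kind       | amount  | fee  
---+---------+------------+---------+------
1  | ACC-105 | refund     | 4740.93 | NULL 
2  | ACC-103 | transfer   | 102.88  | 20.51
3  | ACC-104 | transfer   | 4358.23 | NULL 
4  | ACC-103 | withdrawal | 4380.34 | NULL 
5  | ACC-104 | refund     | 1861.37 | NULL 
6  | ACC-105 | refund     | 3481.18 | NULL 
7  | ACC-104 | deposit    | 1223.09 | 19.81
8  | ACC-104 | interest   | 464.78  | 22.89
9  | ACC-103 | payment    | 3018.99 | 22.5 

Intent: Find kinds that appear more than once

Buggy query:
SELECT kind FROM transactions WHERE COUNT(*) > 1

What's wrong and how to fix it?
Bug: COUNT(*) is an aggregate and cannot be used in WHERE

Fix: GROUP BY kind, then filter groups with HAVING COUNT(*) > 1

Corrected query:
SELECT kind FROM transactions GROUP BY kind HAVING COUNT(*) > 1

Result:
kind    
--------
refund  
transfer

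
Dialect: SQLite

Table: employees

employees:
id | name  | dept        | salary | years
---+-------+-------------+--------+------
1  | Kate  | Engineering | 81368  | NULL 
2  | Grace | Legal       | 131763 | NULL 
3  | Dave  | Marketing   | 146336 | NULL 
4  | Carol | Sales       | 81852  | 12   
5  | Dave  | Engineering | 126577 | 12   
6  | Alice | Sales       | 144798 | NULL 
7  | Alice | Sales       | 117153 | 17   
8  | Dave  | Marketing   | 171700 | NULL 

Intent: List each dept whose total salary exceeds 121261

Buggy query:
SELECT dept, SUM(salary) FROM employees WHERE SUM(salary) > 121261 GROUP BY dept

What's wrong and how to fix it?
Bug: WHERE runs before GROUP BY, so aggregates aren't available there

Fix: Move the aggregate condition to a HAVING clause

Corrected query:
SELECT dept, SUM(salary) FROM employees GROUP BY dept HAVING SUM(salary) > 121261

Result:
dept        | SUM(salary)
------------+------------
Engineering | 207945     
Legal       | 131763     
Marketing   | 318036     
Sales       | 343803     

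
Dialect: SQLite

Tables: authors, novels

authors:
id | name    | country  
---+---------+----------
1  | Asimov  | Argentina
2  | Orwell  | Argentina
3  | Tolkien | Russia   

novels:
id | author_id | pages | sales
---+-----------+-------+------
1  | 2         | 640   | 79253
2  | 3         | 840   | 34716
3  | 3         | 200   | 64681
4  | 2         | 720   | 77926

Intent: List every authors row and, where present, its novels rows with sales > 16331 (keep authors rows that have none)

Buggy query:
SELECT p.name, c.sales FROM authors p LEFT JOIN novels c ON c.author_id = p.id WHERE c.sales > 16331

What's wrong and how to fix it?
Bug: A WHERE condition on the right-hand table after LEFT JOIN drops unmatched parents

Fix: Move the right-table condition into the ON clause so unmatched parents are kept

Corrected query:
SELECT p.name, c.sales FROM authors p LEFT JOIN novels c ON c.author_id = p.id AND c.sales > 16331

Result:
name    | sales
--------+------
Asimov  | NULL 
Orwell  | 77926
Orwell  | 79253
Tolkien | 34716
Tolkien | 64681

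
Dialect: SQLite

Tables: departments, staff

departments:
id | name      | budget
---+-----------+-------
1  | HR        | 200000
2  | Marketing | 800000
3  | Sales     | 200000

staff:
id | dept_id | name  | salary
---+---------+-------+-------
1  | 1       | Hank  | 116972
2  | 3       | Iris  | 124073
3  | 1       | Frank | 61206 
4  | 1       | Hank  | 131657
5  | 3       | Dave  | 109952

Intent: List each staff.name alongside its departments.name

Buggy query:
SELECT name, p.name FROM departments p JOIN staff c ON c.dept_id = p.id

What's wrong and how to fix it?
Bug: Both tables have a 'name' column; the unqualified reference is ambiguous

Fix: Prefix ambiguous columns with the table alias

Corrected query:
SELECT c.name, p.name FROM departments p JOIN staff c ON c.dept_id = p.id

Result:
name  | name 
------+------
Hank  | HR   
Iris  | Sales
Frank | HR   
Hank  | HR   
Dave  | Sales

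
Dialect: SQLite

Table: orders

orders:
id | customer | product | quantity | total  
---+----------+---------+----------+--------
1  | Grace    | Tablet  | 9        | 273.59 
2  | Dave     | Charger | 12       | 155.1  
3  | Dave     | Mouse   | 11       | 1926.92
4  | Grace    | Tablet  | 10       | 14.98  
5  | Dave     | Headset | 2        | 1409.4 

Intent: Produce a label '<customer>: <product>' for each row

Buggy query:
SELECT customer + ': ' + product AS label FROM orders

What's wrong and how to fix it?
Bug: '+' is numeric addition; on text columns SQLite converts them to 0 instead of concatenating

Fix: Replace + with || to concatenate text

Corrected query:
SELECT customer || ': ' || product AS label FROM orders

Result:
label        
-------------
Grace: Tablet
Dave: Charger
Dave: Mouse  
Grace: Tablet
Dave: Headset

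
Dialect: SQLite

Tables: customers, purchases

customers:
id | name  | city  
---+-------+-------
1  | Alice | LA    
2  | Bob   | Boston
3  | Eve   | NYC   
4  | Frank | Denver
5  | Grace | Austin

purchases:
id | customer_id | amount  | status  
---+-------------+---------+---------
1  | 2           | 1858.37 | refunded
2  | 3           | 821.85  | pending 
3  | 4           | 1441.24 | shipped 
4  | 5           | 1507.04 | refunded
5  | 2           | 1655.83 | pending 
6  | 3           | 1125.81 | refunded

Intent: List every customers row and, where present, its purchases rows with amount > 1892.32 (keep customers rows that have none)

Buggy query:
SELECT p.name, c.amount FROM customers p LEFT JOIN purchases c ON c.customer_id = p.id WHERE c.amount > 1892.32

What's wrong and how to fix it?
Bug: A WHERE condition on the right-hand table after LEFT JOIN drops unmatched parents

Fix: Move the right-table condition into the ON clause so unmatched parents are kept

Corrected query:
SELECT p.name, c.amount FROM customers p LEFT JOIN purchases c ON c.customer_id = p.id AND c.amount > 1892.32

Result:
name  | amount
------+-------
Alice | NULL  
Bob   | NULL  
Eve   | NULL  
Frank | NULL  
Grace | NULL  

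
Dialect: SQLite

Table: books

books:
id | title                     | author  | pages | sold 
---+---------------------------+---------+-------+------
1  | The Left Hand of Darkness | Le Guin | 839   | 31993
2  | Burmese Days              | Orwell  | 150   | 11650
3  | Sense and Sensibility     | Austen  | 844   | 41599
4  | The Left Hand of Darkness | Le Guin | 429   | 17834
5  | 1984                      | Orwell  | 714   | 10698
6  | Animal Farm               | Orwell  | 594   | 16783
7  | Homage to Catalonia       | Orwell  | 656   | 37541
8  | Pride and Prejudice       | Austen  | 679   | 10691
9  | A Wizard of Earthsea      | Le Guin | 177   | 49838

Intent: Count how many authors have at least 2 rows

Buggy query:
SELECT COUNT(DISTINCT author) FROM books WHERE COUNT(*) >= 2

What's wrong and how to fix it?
Bug: COUNT(*) cannot appear in WHERE; the per-group count doesn't exist yet

Fix: Use a subquery that GROUPs and filters with HAVING, then count its rows

Corrected query:
SELECT COUNT(*) FROM (SELECT author FROM books GROUP BY author HAVING COUNT(*) >= 2)

Result:
COUNT(*)
--------
3       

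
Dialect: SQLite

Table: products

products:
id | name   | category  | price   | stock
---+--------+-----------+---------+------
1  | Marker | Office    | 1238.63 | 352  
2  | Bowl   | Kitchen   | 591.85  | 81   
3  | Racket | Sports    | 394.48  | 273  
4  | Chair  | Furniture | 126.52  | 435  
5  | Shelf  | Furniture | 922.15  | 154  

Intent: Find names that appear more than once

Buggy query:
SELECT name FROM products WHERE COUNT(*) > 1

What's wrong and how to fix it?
Bug: WHERE can't reference COUNT(*); aggregates are computed after WHERE

Fix: GROUP BY name, then filter groups with HAVING COUNT(*) > 1

Corrected query:
SELECT name FROM products GROUP BY name HAVING COUNT(*) > 1

Result:
(no rows)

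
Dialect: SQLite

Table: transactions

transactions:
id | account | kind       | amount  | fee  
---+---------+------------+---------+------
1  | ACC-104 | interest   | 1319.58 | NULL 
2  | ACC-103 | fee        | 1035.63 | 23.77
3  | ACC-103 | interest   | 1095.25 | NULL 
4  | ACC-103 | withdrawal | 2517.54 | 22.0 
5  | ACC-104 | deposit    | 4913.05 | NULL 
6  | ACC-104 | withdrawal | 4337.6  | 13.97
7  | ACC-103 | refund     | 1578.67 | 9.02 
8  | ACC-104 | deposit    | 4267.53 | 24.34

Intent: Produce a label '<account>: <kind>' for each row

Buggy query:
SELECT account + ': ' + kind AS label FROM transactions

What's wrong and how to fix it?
Bug: '+' is numeric addition; on text columns SQLite converts them to 0 instead of concatenating

Fix: Replace + with || to concatenate text

Corrected query:
SELECT account || ': ' || kind AS label FROM transactions

Result:
label              
-------------------
ACC-104: interest  
ACC-103: fee       
ACC-103: interest  
ACC-103: withdrawal
ACC-104: deposit   
ACC-104: withdrawal
ACC-103: refund    
ACC-104: deposit   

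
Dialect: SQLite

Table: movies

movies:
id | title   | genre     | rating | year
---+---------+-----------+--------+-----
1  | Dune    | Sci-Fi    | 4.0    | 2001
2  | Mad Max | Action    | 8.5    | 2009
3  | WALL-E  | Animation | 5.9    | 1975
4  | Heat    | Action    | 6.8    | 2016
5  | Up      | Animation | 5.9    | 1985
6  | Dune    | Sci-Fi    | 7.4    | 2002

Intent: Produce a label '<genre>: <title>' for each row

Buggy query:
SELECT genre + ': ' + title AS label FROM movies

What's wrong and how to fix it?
Bug: SQLite uses || for string concatenation; + coerces text to numbers (yielding 0)

Fix: Use the || operator for string concatenation

Corrected query:
SELECT genre || ': ' || title AS label FROM movies

Result:
label            
-----------------
Sci-Fi: Dune     
Action: Mad Max  
Animation: WALL-E
Action: Heat     
Animation: Up    
Sci-Fi: Dune     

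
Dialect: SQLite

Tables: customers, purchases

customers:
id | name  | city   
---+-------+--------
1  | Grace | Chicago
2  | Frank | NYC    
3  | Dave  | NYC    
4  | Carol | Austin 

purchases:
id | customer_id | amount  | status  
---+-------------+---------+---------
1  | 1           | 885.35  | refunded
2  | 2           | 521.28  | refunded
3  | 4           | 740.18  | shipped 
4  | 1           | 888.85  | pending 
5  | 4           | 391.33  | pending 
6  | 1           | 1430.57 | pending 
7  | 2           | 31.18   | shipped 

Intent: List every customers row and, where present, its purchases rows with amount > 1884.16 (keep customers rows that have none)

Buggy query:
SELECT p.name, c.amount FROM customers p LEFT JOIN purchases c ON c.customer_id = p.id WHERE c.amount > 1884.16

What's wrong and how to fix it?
Bug: A WHERE condition on the right-hand table after LEFT JOIN drops unmatched parents

Fix: Put 'c.amount > 1884.16' in the JOIN's ON clause instead of WHERE

Corrected query:
SELECT p.name, c.amount FROM customers p LEFT JOIN purchases c ON c.customer_id = p.id AND c.amount > 1884.16

Result:
name  | amount
------+-------
Grace | NULL  
Frank | NULL  
Dave  | NULL  
Carol | NULL  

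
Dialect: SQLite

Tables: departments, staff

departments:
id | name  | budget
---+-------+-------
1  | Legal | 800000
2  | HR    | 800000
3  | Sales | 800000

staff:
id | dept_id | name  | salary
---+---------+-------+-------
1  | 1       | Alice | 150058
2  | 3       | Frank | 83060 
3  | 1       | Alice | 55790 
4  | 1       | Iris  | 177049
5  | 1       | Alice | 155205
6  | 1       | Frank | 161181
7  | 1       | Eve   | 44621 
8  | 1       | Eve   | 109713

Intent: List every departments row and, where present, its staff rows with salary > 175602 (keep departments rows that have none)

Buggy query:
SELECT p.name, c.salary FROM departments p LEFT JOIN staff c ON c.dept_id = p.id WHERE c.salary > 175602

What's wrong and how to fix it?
Bug: A WHERE condition on the right-hand table after LEFT JOIN drops unmatched parents

Fix: Move the right-table condition into the ON clause so unmatched parents are kept

Corrected query:
SELECT p.name, c.salary FROM departments p LEFT JOIN staff c ON c.dept_id = p.id AND c.salary > 175602

Result:
name  | salary
------+-------
Legal | 177049
HR    | NULL  
Sales | NULL  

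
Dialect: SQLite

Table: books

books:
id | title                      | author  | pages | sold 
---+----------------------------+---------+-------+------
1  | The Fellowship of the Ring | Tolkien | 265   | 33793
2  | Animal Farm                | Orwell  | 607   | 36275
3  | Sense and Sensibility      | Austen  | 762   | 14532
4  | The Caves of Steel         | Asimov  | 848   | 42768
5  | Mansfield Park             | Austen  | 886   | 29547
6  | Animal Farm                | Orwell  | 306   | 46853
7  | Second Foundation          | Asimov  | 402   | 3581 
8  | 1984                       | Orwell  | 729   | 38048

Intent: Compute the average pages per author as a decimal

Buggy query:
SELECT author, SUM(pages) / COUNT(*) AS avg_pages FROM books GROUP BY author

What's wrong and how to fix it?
Bug: Both operands are integers, so '/' performs integer division and truncates

Fix: Multiply by 1.0 (or CAST to REAL) to force floating-point division

Corrected query:
SELECT author, SUM(pages) * 1.0 / COUNT(*) AS avg_pages FROM books GROUP BY author

Result:
author  | avg_pages 
--------+-----------
Asimov  | 625       
Austen  | 824       
Orwell  | 547.333333
Tolkien | 265       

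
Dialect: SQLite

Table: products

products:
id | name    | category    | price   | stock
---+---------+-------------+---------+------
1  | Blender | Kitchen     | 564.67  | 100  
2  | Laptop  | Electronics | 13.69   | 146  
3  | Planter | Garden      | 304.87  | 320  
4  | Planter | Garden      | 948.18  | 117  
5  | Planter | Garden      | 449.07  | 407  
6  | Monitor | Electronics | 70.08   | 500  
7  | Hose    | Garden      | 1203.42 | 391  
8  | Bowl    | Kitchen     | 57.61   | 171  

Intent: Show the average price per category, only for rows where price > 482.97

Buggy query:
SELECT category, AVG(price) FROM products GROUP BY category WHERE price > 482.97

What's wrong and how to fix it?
Bug: WHERE cannot follow GROUP BY

Fix: Place WHERE between FROM and GROUP BY

Corrected query:
SELECT category, AVG(price) FROM products WHERE price > 482.97 GROUP BY category

Result:
category | AVG(price)
---------+-----------
Garden   | 1075.8    
Kitchen  | 564.67    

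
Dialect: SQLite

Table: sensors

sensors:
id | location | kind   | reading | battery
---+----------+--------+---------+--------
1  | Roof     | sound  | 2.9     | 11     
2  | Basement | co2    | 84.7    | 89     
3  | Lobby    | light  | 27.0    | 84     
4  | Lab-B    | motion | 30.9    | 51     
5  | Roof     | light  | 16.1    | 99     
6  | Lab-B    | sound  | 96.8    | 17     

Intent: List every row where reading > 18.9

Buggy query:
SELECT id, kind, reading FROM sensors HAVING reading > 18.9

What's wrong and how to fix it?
Bug: This is a non-aggregate query (no GROUP BY, no aggregates), so in SQLite the HAVING clause is invalid here; a row-level condition belongs in WHERE

Fix: Use WHERE for row-level filtering

Corrected query:
SELECT id, kind, reading FROM sensors WHERE reading > 18.9

Result:
id | kind   | reading
---+--------+--------
2  | co2    | 84.7   
3  | light  | 27     
4  | motion | 30.9   
6  | sound  | 96.8   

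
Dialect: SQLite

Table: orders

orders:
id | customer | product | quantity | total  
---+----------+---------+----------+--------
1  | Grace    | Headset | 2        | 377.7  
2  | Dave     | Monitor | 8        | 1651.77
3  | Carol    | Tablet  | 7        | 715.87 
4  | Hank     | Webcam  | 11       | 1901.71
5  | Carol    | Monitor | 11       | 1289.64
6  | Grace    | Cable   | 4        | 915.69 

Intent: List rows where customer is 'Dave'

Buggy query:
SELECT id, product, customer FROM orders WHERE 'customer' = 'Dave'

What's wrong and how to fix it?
Bug: 'customer' in single quotes is a string literal, not the column; the comparison is literal-vs-literal and never true

Fix: Remove the quotes around the column name (or use double quotes for an identifier)

Corrected query:
SELECT id, product, customer FROM orders WHERE customer = 'Dave'

Result:
id | product | customer
---+---------+---------
2  | Monitor | Dave    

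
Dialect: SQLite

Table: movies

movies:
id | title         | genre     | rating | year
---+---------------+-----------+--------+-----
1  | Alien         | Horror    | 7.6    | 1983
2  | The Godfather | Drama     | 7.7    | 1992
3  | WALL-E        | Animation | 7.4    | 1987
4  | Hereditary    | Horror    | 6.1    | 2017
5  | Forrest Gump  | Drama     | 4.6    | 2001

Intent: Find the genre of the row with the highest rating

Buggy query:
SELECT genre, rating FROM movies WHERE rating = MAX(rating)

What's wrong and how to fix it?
Bug: MAX(rating) is an aggregate and cannot be used directly in WHERE

Fix: Use a subquery: WHERE rating = (SELECT MAX(rating) FROM movies)

Corrected query:
SELECT genre, rating FROM movies WHERE rating = (SELECT MAX(rating) FROM movies)

Result:
genre | rating
------+-------
Drama | 7.7   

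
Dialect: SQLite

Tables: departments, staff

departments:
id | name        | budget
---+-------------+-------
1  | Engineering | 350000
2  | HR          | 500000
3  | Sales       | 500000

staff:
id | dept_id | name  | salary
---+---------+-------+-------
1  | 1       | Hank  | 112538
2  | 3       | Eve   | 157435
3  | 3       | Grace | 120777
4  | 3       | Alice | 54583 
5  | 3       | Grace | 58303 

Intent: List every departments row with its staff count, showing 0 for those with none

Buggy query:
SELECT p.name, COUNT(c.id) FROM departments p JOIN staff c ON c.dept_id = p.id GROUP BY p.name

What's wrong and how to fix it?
Bug: An inner join excludes parents with zero children

Fix: Switch to LEFT JOIN to retain unmatched parent rows

Corrected query:
SELECT p.name, COUNT(c.id) FROM departments p LEFT JOIN staff c ON c.dept_id = p.id GROUP BY p.name

Result:
name        | COUNT(c.id)
------------+------------
Engineering | 1          
HR          | 0          
Sales       | 4          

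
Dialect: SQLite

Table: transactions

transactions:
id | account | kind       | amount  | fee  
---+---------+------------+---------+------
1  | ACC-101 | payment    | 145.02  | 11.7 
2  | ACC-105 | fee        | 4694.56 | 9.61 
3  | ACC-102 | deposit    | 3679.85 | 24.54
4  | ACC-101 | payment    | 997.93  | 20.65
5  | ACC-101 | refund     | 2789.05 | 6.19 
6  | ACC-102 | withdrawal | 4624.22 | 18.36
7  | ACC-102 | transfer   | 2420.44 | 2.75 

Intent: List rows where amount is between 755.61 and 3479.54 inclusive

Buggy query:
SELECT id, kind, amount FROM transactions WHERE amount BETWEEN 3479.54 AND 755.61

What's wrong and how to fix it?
Bug: The bounds are reversed; BETWEEN a AND b requires a <= b to match anything

Fix: Write BETWEEN 755.61 AND 3479.54

Corrected query:
SELECT id, kind, amount FROM transactions WHERE amount BETWEEN 755.61 AND 3479.54

Result:
id | kind     | amount 
---+----------+--------
4  | payment  | 997.93 
5  | refund   | 2789.05
7  | transfer | 2420.44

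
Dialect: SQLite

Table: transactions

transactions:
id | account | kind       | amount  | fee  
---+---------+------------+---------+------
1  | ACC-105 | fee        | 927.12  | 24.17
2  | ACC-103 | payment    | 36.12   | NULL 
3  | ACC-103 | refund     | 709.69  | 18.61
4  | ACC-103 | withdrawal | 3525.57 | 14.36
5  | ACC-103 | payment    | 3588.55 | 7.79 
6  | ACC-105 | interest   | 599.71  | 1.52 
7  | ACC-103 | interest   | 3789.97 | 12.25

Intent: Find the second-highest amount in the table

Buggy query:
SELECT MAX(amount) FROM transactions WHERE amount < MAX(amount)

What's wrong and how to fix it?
Bug: MAX(amount) on the right of the comparison is an aggregate-in-WHERE error

Fix: Compute the overall MAX in a subquery, then take MAX of rows below it

Corrected query:
SELECT MAX(amount) FROM transactions WHERE amount < (SELECT MAX(amount) FROM transactions)

Result:
MAX(amount)
-----------
3588.55    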